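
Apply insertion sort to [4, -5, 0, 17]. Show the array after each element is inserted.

First element 4 is already 'sorted'
Insert -5: shifted 1 elements -> [-5, 4, 0, 17]
Insert 0: shifted 1 elements -> [-5, 0, 4, 17]
Insert 17: shifted 0 elements -> [-5, 0, 4, 17]


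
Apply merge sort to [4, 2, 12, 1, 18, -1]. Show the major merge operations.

Divide and conquer:
  Merge [2] + [12] -> [2, 12]
  Merge [4] + [2, 12] -> [2, 4, 12]
  Merge [18] + [-1] -> [-1, 18]
  Merge [1] + [-1, 18] -> [-1, 1, 18]
  Merge [2, 4, 12] + [-1, 1, 18] -> [-1, 1, 2, 4, 12, 18]


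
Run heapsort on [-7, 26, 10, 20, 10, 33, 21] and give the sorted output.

Build heap: [33, 26, 21, 20, 10, 10, -7]
Extract 33: [26, 20, 21, -7, 10, 10, 33]
Extract 26: [21, 20, 10, -7, 10, 26, 33]
Extract 21: [20, 10, 10, -7, 21, 26, 33]
Extract 20: [10, -7, 10, 20, 21, 26, 33]
Extract 10: [10, -7, 10, 20, 21, 26, 33]
Extract 10: [-7, 10, 10, 20, 21, 26, 33]


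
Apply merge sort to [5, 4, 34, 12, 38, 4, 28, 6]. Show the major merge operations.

Divide and conquer:
  Merge [5] + [4] -> [4, 5]
  Merge [34] + [12] -> [12, 34]
  Merge [4, 5] + [12, 34] -> [4, 5, 12, 34]
  Merge [38] + [4] -> [4, 38]
  Merge [28] + [6] -> [6, 28]
  Merge [4, 38] + [6, 28] -> [4, 6, 28, 38]
  Merge [4, 5, 12, 34] + [4, 6, 28, 38] -> [4, 4, 5, 6, 12, 28, 34, 38]


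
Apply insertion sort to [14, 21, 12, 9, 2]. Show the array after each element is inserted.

First element 14 is already 'sorted'
Insert 21: shifted 0 elements -> [14, 21, 12, 9, 2]
Insert 12: shifted 2 elements -> [12, 14, 21, 9, 2]
Insert 9: shifted 3 elements -> [9, 12, 14, 21, 2]
Insert 2: shifted 4 elements -> [2, 9, 12, 14, 21]


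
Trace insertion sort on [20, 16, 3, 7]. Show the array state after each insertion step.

First element 20 is already 'sorted'
Insert 16: shifted 1 elements -> [16, 20, 3, 7]
Insert 3: shifted 2 elements -> [3, 16, 20, 7]
Insert 7: shifted 2 elements -> [3, 7, 16, 20]


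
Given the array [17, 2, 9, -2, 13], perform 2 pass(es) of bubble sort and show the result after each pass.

After pass 1: [2, 9, -2, 13, 17] (4 swaps)
After pass 2: [2, -2, 9, 13, 17] (1 swaps)
Total swaps: 5


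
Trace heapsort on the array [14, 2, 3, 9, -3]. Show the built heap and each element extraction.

Build heap: [14, 9, 3, 2, -3]
Extract 14: [9, 2, 3, -3, 14]
Extract 9: [3, 2, -3, 9, 14]
Extract 3: [2, -3, 3, 9, 14]
Extract 2: [-3, 2, 3, 9, 14]


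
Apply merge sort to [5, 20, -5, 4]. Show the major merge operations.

Divide and conquer:
  Merge [5] + [20] -> [5, 20]
  Merge [-5] + [4] -> [-5, 4]
  Merge [5, 20] + [-5, 4] -> [-5, 4, 5, 20]


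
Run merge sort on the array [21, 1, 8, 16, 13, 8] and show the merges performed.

Divide and conquer:
  Merge [1] + [8] -> [1, 8]
  Merge [21] + [1, 8] -> [1, 8, 21]
  Merge [13] + [8] -> [8, 13]
  Merge [16] + [8, 13] -> [8, 13, 16]
  Merge [1, 8, 21] + [8, 13, 16] -> [1, 8, 8, 13, 16, 21]


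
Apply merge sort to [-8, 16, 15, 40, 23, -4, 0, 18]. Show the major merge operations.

Divide and conquer:
  Merge [-8] + [16] -> [-8, 16]
  Merge [15] + [40] -> [15, 40]
  Merge [-8, 16] + [15, 40] -> [-8, 15, 16, 40]
  Merge [23] + [-4] -> [-4, 23]
  Merge [0] + [18] -> [0, 18]
  Merge [-4, 23] + [0, 18] -> [-4, 0, 18, 23]
  Merge [-8, 15, 16, 40] + [-4, 0, 18, 23] -> [-8, -4, 0, 15, 16, 18, 23, 40]


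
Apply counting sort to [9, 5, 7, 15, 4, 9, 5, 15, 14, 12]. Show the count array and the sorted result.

Count array: [0, 0, 0, 0, 1, 2, 0, 1, 0, 2, 0, 0, 1, 0, 1, 2]
(count[i] = number of elements equal to i)
Cumulative count: [0, 0, 0, 0, 1, 3, 3, 4, 4, 6, 6, 6, 7, 7, 8, 10]
Sorted: [4, 5, 5, 7, 9, 9, 12, 14, 15, 15]


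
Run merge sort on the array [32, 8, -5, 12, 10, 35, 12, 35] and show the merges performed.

Divide and conquer:
  Merge [32] + [8] -> [8, 32]
  Merge [-5] + [12] -> [-5, 12]
  Merge [8, 32] + [-5, 12] -> [-5, 8, 12, 32]
  Merge [10] + [35] -> [10, 35]
  Merge [12] + [35] -> [12, 35]
  Merge [10, 35] + [12, 35] -> [10, 12, 35, 35]
  Merge [-5, 8, 12, 32] + [10, 12, 35, 35] -> [-5, 8, 10, 12, 12, 32, 35, 35]


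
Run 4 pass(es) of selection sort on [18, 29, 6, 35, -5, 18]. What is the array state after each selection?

Pass 1: Select minimum -5 at index 4, swap -> [-5, 29, 6, 35, 18, 18]
Pass 2: Select minimum 6 at index 2, swap -> [-5, 6, 29, 35, 18, 18]
Pass 3: Select minimum 18 at index 4, swap -> [-5, 6, 18, 35, 29, 18]
Pass 4: Select minimum 18 at index 5, swap -> [-5, 6, 18, 18, 29, 35]


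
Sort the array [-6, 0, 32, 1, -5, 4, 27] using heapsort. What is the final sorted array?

Build heap: [32, 1, 27, 0, -5, 4, -6]
Extract 32: [27, 1, 4, 0, -5, -6, 32]
Extract 27: [4, 1, -6, 0, -5, 27, 32]
Extract 4: [1, 0, -6, -5, 4, 27, 32]
Extract 1: [0, -5, -6, 1, 4, 27, 32]
Extract 0: [-5, -6, 0, 1, 4, 27, 32]
Extract -5: [-6, -5, 0, 1, 4, 27, 32]


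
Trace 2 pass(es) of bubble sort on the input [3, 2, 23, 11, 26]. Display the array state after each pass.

After pass 1: [2, 3, 11, 23, 26] (2 swaps)
After pass 2: [2, 3, 11, 23, 26] (0 swaps)
Total swaps: 2


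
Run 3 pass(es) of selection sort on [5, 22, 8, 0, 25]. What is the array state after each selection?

Pass 1: Select minimum 0 at index 3, swap -> [0, 22, 8, 5, 25]
Pass 2: Select minimum 5 at index 3, swap -> [0, 5, 8, 22, 25]
Pass 3: Select minimum 8 at index 2, swap -> [0, 5, 8, 22, 25]


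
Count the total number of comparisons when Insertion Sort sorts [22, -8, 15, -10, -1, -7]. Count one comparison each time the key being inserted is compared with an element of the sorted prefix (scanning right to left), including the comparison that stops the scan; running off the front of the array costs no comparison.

Insert -8: 22 > -8 (shift), reached front = 1 comparison(s) -> [-8, 22, 15, -10, -1, -7]
Insert 15: 22 > 15 (shift), -8 <= 15 (stop) = 2 comparison(s) -> [-8, 15, 22, -10, -1, -7]
Insert -10: 22 > -10 (shift), 15 > -10 (shift), -8 > -10 (shift), reached front = 3 comparison(s) -> [-10, -8, 15, 22, -1, -7]
Insert -1: 22 > -1 (shift), 15 > -1 (shift), -8 <= -1 (stop) = 3 comparison(s) -> [-10, -8, -1, 15, 22, -7]
Insert -7: 22 > -7 (shift), 15 > -7 (shift), -1 > -7 (shift), -8 <= -7 (stop) = 4 comparison(s) -> [-10, -8, -7, -1, 15, 22]
Total comparisons: 1 + 2 + 3 + 3 + 4 = 13


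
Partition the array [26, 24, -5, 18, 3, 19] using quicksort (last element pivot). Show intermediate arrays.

Partition 1: pivot=19 at index 3 -> [-5, 18, 3, 19, 26, 24]
Partition 2: pivot=3 at index 1 -> [-5, 3, 18, 19, 26, 24]
Partition 3: pivot=24 at index 4 -> [-5, 3, 18, 19, 24, 26]


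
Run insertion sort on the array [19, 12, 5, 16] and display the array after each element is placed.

First element 19 is already 'sorted'
Insert 12: shifted 1 elements -> [12, 19, 5, 16]
Insert 5: shifted 2 elements -> [5, 12, 19, 16]
Insert 16: shifted 1 elements -> [5, 12, 16, 19]


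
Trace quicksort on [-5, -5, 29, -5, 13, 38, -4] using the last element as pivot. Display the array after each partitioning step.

Partition 1: pivot=-4 at index 3 -> [-5, -5, -5, -4, 13, 38, 29]
Partition 2: pivot=-5 at index 2 -> [-5, -5, -5, -4, 13, 38, 29]
Partition 3: pivot=-5 at index 1 -> [-5, -5, -5, -4, 13, 38, 29]
Partition 4: pivot=29 at index 5 -> [-5, -5, -5, -4, 13, 29, 38]


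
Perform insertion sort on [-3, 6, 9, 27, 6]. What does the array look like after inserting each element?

First element -3 is already 'sorted'
Insert 6: shifted 0 elements -> [-3, 6, 9, 27, 6]
Insert 9: shifted 0 elements -> [-3, 6, 9, 27, 6]
Insert 27: shifted 0 elements -> [-3, 6, 9, 27, 6]
Insert 6: shifted 2 elements -> [-3, 6, 6, 9, 27]


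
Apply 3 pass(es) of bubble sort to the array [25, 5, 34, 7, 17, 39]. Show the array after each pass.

After pass 1: [5, 25, 7, 17, 34, 39] (3 swaps)
After pass 2: [5, 7, 17, 25, 34, 39] (2 swaps)
After pass 3: [5, 7, 17, 25, 34, 39] (0 swaps)
Total swaps: 5


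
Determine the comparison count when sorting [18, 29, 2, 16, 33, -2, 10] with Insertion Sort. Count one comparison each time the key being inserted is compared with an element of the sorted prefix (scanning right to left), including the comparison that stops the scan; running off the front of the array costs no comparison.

Insert 29: 18 <= 29 (stop) = 1 comparison(s) -> [18, 29, 2, 16, 33, -2, 10]
Insert 2: 29 > 2 (shift), 18 > 2 (shift), reached front = 2 comparison(s) -> [2, 18, 29, 16, 33, -2, 10]
Insert 16: 29 > 16 (shift), 18 > 16 (shift), 2 <= 16 (stop) = 3 comparison(s) -> [2, 16, 18, 29, 33, -2, 10]
Insert 33: 29 <= 33 (stop) = 1 comparison(s) -> [2, 16, 18, 29, 33, -2, 10]
Insert -2: 33 > -2 (shift), 29 > -2 (shift), 18 > -2 (shift), 16 > -2 (shift), 2 > -2 (shift), reached front = 5 comparison(s) -> [-2, 2, 16, 18, 29, 33, 10]
Insert 10: 33 > 10 (shift), 29 > 10 (shift), 18 > 10 (shift), 16 > 10 (shift), 2 <= 10 (stop) = 5 comparison(s) -> [-2, 2, 10, 16, 18, 29, 33]
Total comparisons: 1 + 2 + 3 + 1 + 5 + 5 = 17


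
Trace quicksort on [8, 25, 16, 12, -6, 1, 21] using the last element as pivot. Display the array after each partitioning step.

Partition 1: pivot=21 at index 5 -> [8, 16, 12, -6, 1, 21, 25]
Partition 2: pivot=1 at index 1 -> [-6, 1, 12, 8, 16, 21, 25]
Partition 3: pivot=16 at index 4 -> [-6, 1, 12, 8, 16, 21, 25]
Partition 4: pivot=8 at index 2 -> [-6, 1, 8, 12, 16, 21, 25]


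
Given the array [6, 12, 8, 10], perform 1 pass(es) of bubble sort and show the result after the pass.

After pass 1: [6, 8, 10, 12] (2 swaps)
Total swaps: 2


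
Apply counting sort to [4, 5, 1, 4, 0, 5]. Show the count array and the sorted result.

Count array: [1, 1, 0, 0, 2, 2]
(count[i] = number of elements equal to i)
Cumulative count: [1, 2, 2, 2, 4, 6]
Sorted: [0, 1, 4, 4, 5, 5]


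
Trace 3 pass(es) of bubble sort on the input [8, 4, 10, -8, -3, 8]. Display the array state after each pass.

After pass 1: [4, 8, -8, -3, 8, 10] (4 swaps)
After pass 2: [4, -8, -3, 8, 8, 10] (2 swaps)
After pass 3: [-8, -3, 4, 8, 8, 10] (2 swaps)
Total swaps: 8


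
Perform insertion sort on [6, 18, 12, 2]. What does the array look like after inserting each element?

First element 6 is already 'sorted'
Insert 18: shifted 0 elements -> [6, 18, 12, 2]
Insert 12: shifted 1 elements -> [6, 12, 18, 2]
Insert 2: shifted 3 elements -> [2, 6, 12, 18]


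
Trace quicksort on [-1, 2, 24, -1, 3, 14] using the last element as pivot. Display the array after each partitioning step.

Partition 1: pivot=14 at index 4 -> [-1, 2, -1, 3, 14, 24]
Partition 2: pivot=3 at index 3 -> [-1, 2, -1, 3, 14, 24]
Partition 3: pivot=-1 at index 1 -> [-1, -1, 2, 3, 14, 24]


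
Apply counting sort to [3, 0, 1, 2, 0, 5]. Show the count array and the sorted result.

Count array: [2, 1, 1, 1, 0, 1]
(count[i] = number of elements equal to i)
Cumulative count: [2, 3, 4, 5, 5, 6]
Sorted: [0, 0, 1, 2, 3, 5]


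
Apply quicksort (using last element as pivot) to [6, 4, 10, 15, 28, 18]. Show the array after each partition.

Partition 1: pivot=18 at index 4 -> [6, 4, 10, 15, 18, 28]
Partition 2: pivot=15 at index 3 -> [6, 4, 10, 15, 18, 28]
Partition 3: pivot=10 at index 2 -> [6, 4, 10, 15, 18, 28]
Partition 4: pivot=4 at index 0 -> [4, 6, 10, 15, 18, 28]


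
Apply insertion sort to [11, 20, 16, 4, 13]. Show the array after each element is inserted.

First element 11 is already 'sorted'
Insert 20: shifted 0 elements -> [11, 20, 16, 4, 13]
Insert 16: shifted 1 elements -> [11, 16, 20, 4, 13]
Insert 4: shifted 3 elements -> [4, 11, 16, 20, 13]
Insert 13: shifted 2 elements -> [4, 11, 13, 16, 20]


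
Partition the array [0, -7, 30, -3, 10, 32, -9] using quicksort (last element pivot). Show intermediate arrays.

Partition 1: pivot=-9 at index 0 -> [-9, -7, 30, -3, 10, 32, 0]
Partition 2: pivot=0 at index 3 -> [-9, -7, -3, 0, 10, 32, 30]
Partition 3: pivot=-3 at index 2 -> [-9, -7, -3, 0, 10, 32, 30]
Partition 4: pivot=30 at index 5 -> [-9, -7, -3, 0, 10, 30, 32]


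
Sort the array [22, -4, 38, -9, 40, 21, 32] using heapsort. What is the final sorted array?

Build heap: [40, 22, 38, -9, -4, 21, 32]
Extract 40: [38, 22, 32, -9, -4, 21, 40]
Extract 38: [32, 22, 21, -9, -4, 38, 40]
Extract 32: [22, -4, 21, -9, 32, 38, 40]
Extract 22: [21, -4, -9, 22, 32, 38, 40]
Extract 21: [-4, -9, 21, 22, 32, 38, 40]
Extract -4: [-9, -4, 21, 22, 32, 38, 40]


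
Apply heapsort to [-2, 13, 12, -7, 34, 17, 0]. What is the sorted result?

Build heap: [34, 13, 17, -7, -2, 12, 0]
Extract 34: [17, 13, 12, -7, -2, 0, 34]
Extract 17: [13, 0, 12, -7, -2, 17, 34]
Extract 13: [12, 0, -2, -7, 13, 17, 34]
Extract 12: [0, -7, -2, 12, 13, 17, 34]
Extract 0: [-2, -7, 0, 12, 13, 17, 34]
Extract -2: [-7, -2, 0, 12, 13, 17, 34]


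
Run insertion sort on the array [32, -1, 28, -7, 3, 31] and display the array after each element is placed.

First element 32 is already 'sorted'
Insert -1: shifted 1 elements -> [-1, 32, 28, -7, 3, 31]
Insert 28: shifted 1 elements -> [-1, 28, 32, -7, 3, 31]
Insert -7: shifted 3 elements -> [-7, -1, 28, 32, 3, 31]
Insert 3: shifted 2 elements -> [-7, -1, 3, 28, 32, 31]
Insert 31: shifted 1 elements -> [-7, -1, 3, 28, 31, 32]


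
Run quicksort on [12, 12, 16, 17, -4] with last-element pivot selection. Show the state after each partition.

Partition 1: pivot=-4 at index 0 -> [-4, 12, 16, 17, 12]
Partition 2: pivot=12 at index 2 -> [-4, 12, 12, 17, 16]
Partition 3: pivot=16 at index 3 -> [-4, 12, 12, 16, 17]


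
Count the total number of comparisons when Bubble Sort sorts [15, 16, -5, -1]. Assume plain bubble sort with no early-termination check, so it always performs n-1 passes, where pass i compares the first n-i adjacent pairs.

Pass 1: compare adjacent pairs (0,1)..(2,3) = 3 comparison(s), 2 swap(s) -> [15, -5, -1, 16]
Pass 2: compare adjacent pairs (0,1)..(1,2) = 2 comparison(s), 2 swap(s) -> [-5, -1, 15, 16]
Pass 3: compare adjacent pairs (0,1)..(0,1) = 1 comparison(s), 0 swap(s) -> [-5, -1, 15, 16]
Total comparisons: 3 + 2 + 1 = 6


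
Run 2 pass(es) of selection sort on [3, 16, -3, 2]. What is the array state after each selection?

Pass 1: Select minimum -3 at index 2, swap -> [-3, 16, 3, 2]
Pass 2: Select minimum 2 at index 3, swap -> [-3, 2, 3, 16]


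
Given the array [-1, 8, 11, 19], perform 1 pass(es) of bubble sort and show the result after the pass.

After pass 1: [-1, 8, 11, 19] (0 swaps)
Total swaps: 0


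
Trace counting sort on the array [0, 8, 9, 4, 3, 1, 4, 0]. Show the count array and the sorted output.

Count array: [2, 1, 0, 1, 2, 0, 0, 0, 1, 1]
(count[i] = number of elements equal to i)
Cumulative count: [2, 3, 3, 4, 6, 6, 6, 6, 7, 8]
Sorted: [0, 0, 1, 3, 4, 4, 8, 9]


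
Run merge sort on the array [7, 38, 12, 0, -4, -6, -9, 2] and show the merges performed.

Divide and conquer:
  Merge [7] + [38] -> [7, 38]
  Merge [12] + [0] -> [0, 12]
  Merge [7, 38] + [0, 12] -> [0, 7, 12, 38]
  Merge [-4] + [-6] -> [-6, -4]
  Merge [-9] + [2] -> [-9, 2]
  Merge [-6, -4] + [-9, 2] -> [-9, -6, -4, 2]
  Merge [0, 7, 12, 38] + [-9, -6, -4, 2] -> [-9, -6, -4, 0, 2, 7, 12, 38]


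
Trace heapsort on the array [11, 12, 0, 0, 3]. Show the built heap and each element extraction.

Build heap: [12, 11, 0, 0, 3]
Extract 12: [11, 3, 0, 0, 12]
Extract 11: [3, 0, 0, 11, 12]
Extract 3: [0, 0, 3, 11, 12]
Extract 0: [0, 0, 3, 11, 12]


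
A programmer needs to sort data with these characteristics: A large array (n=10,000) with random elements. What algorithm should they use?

Best choice: Quicksort or Mergesort
Reason: Both have O(n log n) average case; quicksort has lower constant factors


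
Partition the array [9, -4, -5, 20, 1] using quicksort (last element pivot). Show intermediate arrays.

Partition 1: pivot=1 at index 2 -> [-4, -5, 1, 20, 9]
Partition 2: pivot=-5 at index 0 -> [-5, -4, 1, 20, 9]
Partition 3: pivot=9 at index 3 -> [-5, -4, 1, 9, 20]


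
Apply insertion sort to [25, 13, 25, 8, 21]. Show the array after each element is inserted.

First element 25 is already 'sorted'
Insert 13: shifted 1 elements -> [13, 25, 25, 8, 21]
Insert 25: shifted 0 elements -> [13, 25, 25, 8, 21]
Insert 8: shifted 3 elements -> [8, 13, 25, 25, 21]
Insert 21: shifted 2 elements -> [8, 13, 21, 25, 25]


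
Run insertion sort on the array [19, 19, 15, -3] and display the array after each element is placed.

First element 19 is already 'sorted'
Insert 19: shifted 0 elements -> [19, 19, 15, -3]
Insert 15: shifted 2 elements -> [15, 19, 19, -3]
Insert -3: shifted 3 elements -> [-3, 15, 19, 19]


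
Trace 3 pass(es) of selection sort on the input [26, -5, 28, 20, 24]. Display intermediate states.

Pass 1: Select minimum -5 at index 1, swap -> [-5, 26, 28, 20, 24]
Pass 2: Select minimum 20 at index 3, swap -> [-5, 20, 28, 26, 24]
Pass 3: Select minimum 24 at index 4, swap -> [-5, 20, 24, 26, 28]


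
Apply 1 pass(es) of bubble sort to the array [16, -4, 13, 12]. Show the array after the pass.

After pass 1: [-4, 13, 12, 16] (3 swaps)
Total swaps: 3


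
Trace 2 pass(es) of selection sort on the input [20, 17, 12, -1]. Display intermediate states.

Pass 1: Select minimum -1 at index 3, swap -> [-1, 17, 12, 20]
Pass 2: Select minimum 12 at index 2, swap -> [-1, 12, 17, 20]


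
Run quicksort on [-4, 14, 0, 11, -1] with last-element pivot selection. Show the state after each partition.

Partition 1: pivot=-1 at index 1 -> [-4, -1, 0, 11, 14]
Partition 2: pivot=14 at index 4 -> [-4, -1, 0, 11, 14]
Partition 3: pivot=11 at index 3 -> [-4, -1, 0, 11, 14]


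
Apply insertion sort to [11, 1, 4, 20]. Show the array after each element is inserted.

First element 11 is already 'sorted'
Insert 1: shifted 1 elements -> [1, 11, 4, 20]
Insert 4: shifted 1 elements -> [1, 4, 11, 20]
Insert 20: shifted 0 elements -> [1, 4, 11, 20]


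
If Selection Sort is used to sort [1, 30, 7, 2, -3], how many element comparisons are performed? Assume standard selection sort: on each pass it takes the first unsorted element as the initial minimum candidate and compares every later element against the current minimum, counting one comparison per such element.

Pass 1: scan indices 1..4 for the minimum = 4 comparison(s); min is -3, place at index 0 -> [-3, 30, 7, 2, 1]
Pass 2: scan indices 2..4 for the minimum = 3 comparison(s); min is 1, place at index 1 -> [-3, 1, 7, 2, 30]
Pass 3: scan indices 3..4 for the minimum = 2 comparison(s); min is 2, place at index 2 -> [-3, 1, 2, 7, 30]
Pass 4: scan indices 4..4 for the minimum = 1 comparison(s); min is 7, place at index 3 -> [-3, 1, 2, 7, 30]
Selection sort always scans the whole unsorted suffix, so the count is (n-1) + (n-2) + ... + 1 = n(n-1)/2 = 5*4/2 = 10 regardless of the input order.
Total comparisons: 4 + 3 + 2 + 1 = 10


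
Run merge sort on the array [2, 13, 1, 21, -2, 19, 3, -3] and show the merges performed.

Divide and conquer:
  Merge [2] + [13] -> [2, 13]
  Merge [1] + [21] -> [1, 21]
  Merge [2, 13] + [1, 21] -> [1, 2, 13, 21]
  Merge [-2] + [19] -> [-2, 19]
  Merge [3] + [-3] -> [-3, 3]
  Merge [-2, 19] + [-3, 3] -> [-3, -2, 3, 19]
  Merge [1, 2, 13, 21] + [-3, -2, 3, 19] -> [-3, -2, 1, 2, 3, 13, 19, 21]


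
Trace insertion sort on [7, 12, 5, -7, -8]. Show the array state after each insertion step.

First element 7 is already 'sorted'
Insert 12: shifted 0 elements -> [7, 12, 5, -7, -8]
Insert 5: shifted 2 elements -> [5, 7, 12, -7, -8]
Insert -7: shifted 3 elements -> [-7, 5, 7, 12, -8]
Insert -8: shifted 4 elements -> [-8, -7, 5, 7, 12]


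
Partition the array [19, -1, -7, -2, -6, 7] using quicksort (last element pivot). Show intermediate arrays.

Partition 1: pivot=7 at index 4 -> [-1, -7, -2, -6, 7, 19]
Partition 2: pivot=-6 at index 1 -> [-7, -6, -2, -1, 7, 19]
Partition 3: pivot=-1 at index 3 -> [-7, -6, -2, -1, 7, 19]


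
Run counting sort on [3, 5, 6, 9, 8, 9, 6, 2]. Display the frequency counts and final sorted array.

Count array: [0, 0, 1, 1, 0, 1, 2, 0, 1, 2]
(count[i] = number of elements equal to i)
Cumulative count: [0, 0, 1, 2, 2, 3, 5, 5, 6, 8]
Sorted: [2, 3, 5, 6, 6, 8, 9, 9]


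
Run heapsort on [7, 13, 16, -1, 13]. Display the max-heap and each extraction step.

Build heap: [16, 13, 7, -1, 13]
Extract 16: [13, 13, 7, -1, 16]
Extract 13: [13, -1, 7, 13, 16]
Extract 13: [7, -1, 13, 13, 16]
Extract 7: [-1, 7, 13, 13, 16]


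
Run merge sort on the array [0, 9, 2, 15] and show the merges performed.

Divide and conquer:
  Merge [0] + [9] -> [0, 9]
  Merge [2] + [15] -> [2, 15]
  Merge [0, 9] + [2, 15] -> [0, 2, 9, 15]


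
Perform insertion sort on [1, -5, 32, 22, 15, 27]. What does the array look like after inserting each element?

First element 1 is already 'sorted'
Insert -5: shifted 1 elements -> [-5, 1, 32, 22, 15, 27]
Insert 32: shifted 0 elements -> [-5, 1, 32, 22, 15, 27]
Insert 22: shifted 1 elements -> [-5, 1, 22, 32, 15, 27]
Insert 15: shifted 2 elements -> [-5, 1, 15, 22, 32, 27]
Insert 27: shifted 1 elements -> [-5, 1, 15, 22, 27, 32]


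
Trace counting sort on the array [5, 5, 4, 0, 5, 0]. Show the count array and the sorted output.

Count array: [2, 0, 0, 0, 1, 3]
(count[i] = number of elements equal to i)
Cumulative count: [2, 2, 2, 2, 3, 6]
Sorted: [0, 0, 4, 5, 5, 5]


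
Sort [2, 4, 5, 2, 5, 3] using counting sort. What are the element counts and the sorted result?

Count array: [0, 0, 2, 1, 1, 2]
(count[i] = number of elements equal to i)
Cumulative count: [0, 0, 2, 3, 4, 6]
Sorted: [2, 2, 3, 4, 5, 5]


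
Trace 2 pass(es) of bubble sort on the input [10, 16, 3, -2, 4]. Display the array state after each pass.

After pass 1: [10, 3, -2, 4, 16] (3 swaps)
After pass 2: [3, -2, 4, 10, 16] (3 swaps)
Total swaps: 6


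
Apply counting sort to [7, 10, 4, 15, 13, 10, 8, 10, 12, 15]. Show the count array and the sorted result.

Count array: [0, 0, 0, 0, 1, 0, 0, 1, 1, 0, 3, 0, 1, 1, 0, 2]
(count[i] = number of elements equal to i)
Cumulative count: [0, 0, 0, 0, 1, 1, 1, 2, 3, 3, 6, 6, 7, 8, 8, 10]
Sorted: [4, 7, 8, 10, 10, 10, 12, 13, 15, 15]


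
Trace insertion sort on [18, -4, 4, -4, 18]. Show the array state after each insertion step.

First element 18 is already 'sorted'
Insert -4: shifted 1 elements -> [-4, 18, 4, -4, 18]
Insert 4: shifted 1 elements -> [-4, 4, 18, -4, 18]
Insert -4: shifted 2 elements -> [-4, -4, 4, 18, 18]
Insert 18: shifted 0 elements -> [-4, -4, 4, 18, 18]


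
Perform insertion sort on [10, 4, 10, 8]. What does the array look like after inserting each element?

First element 10 is already 'sorted'
Insert 4: shifted 1 elements -> [4, 10, 10, 8]
Insert 10: shifted 0 elements -> [4, 10, 10, 8]
Insert 8: shifted 2 elements -> [4, 8, 10, 10]


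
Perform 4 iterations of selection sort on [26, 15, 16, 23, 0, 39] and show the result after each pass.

Pass 1: Select minimum 0 at index 4, swap -> [0, 15, 16, 23, 26, 39]
Pass 2: Select minimum 15 at index 1, swap -> [0, 15, 16, 23, 26, 39]
Pass 3: Select minimum 16 at index 2, swap -> [0, 15, 16, 23, 26, 39]
Pass 4: Select minimum 23 at index 3, swap -> [0, 15, 16, 23, 26, 39]


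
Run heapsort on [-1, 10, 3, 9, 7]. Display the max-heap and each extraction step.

Build heap: [10, 9, 3, -1, 7]
Extract 10: [9, 7, 3, -1, 10]
Extract 9: [7, -1, 3, 9, 10]
Extract 7: [3, -1, 7, 9, 10]
Extract 3: [-1, 3, 7, 9, 10]


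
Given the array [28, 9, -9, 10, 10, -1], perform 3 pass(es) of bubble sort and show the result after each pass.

After pass 1: [9, -9, 10, 10, -1, 28] (5 swaps)
After pass 2: [-9, 9, 10, -1, 10, 28] (2 swaps)
After pass 3: [-9, 9, -1, 10, 10, 28] (1 swaps)
Total swaps: 8


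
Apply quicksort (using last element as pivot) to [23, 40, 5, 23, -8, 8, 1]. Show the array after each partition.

Partition 1: pivot=1 at index 1 -> [-8, 1, 5, 23, 23, 8, 40]
Partition 2: pivot=40 at index 6 -> [-8, 1, 5, 23, 23, 8, 40]
Partition 3: pivot=8 at index 3 -> [-8, 1, 5, 8, 23, 23, 40]
Partition 4: pivot=23 at index 5 -> [-8, 1, 5, 8, 23, 23, 40]


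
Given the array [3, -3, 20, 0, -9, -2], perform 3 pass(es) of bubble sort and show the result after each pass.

After pass 1: [-3, 3, 0, -9, -2, 20] (4 swaps)
After pass 2: [-3, 0, -9, -2, 3, 20] (3 swaps)
After pass 3: [-3, -9, -2, 0, 3, 20] (2 swaps)
Total swaps: 9


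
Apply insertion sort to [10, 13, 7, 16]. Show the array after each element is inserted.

First element 10 is already 'sorted'
Insert 13: shifted 0 elements -> [10, 13, 7, 16]
Insert 7: shifted 2 elements -> [7, 10, 13, 16]
Insert 16: shifted 0 elements -> [7, 10, 13, 16]


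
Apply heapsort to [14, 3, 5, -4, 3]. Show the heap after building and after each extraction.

Build heap: [14, 3, 5, -4, 3]
Extract 14: [5, 3, 3, -4, 14]
Extract 5: [3, -4, 3, 5, 14]
Extract 3: [3, -4, 3, 5, 14]
Extract 3: [-4, 3, 3, 5, 14]


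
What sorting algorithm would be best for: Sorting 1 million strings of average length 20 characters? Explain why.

Best choice: MSD radix sort or Mergesort
Reason: MSD radix sort is a non-comparison sort that buckets the strings by successive character positions, running in time proportional to the total number of characters examined rather than O(n log n) string comparisons; mergesort is a stable O(n log n)-comparison alternative that works for arbitrary variable-length keys


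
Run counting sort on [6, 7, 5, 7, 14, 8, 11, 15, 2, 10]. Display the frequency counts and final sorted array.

Count array: [0, 0, 1, 0, 0, 1, 1, 2, 1, 0, 1, 1, 0, 0, 1, 1]
(count[i] = number of elements equal to i)
Cumulative count: [0, 0, 1, 1, 1, 2, 3, 5, 6, 6, 7, 8, 8, 8, 9, 10]
Sorted: [2, 5, 6, 7, 7, 8, 10, 11, 14, 15]


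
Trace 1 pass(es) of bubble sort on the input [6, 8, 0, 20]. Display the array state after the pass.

After pass 1: [6, 0, 8, 20] (1 swaps)
Total swaps: 1


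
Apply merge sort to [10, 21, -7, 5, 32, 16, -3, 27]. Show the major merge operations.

Divide and conquer:
  Merge [10] + [21] -> [10, 21]
  Merge [-7] + [5] -> [-7, 5]
  Merge [10, 21] + [-7, 5] -> [-7, 5, 10, 21]
  Merge [32] + [16] -> [16, 32]
  Merge [-3] + [27] -> [-3, 27]
  Merge [16, 32] + [-3, 27] -> [-3, 16, 27, 32]
  Merge [-7, 5, 10, 21] + [-3, 16, 27, 32] -> [-7, -3, 5, 10, 16, 21, 27, 32]


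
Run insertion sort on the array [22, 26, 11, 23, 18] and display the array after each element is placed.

First element 22 is already 'sorted'
Insert 26: shifted 0 elements -> [22, 26, 11, 23, 18]
Insert 11: shifted 2 elements -> [11, 22, 26, 23, 18]
Insert 23: shifted 1 elements -> [11, 22, 23, 26, 18]
Insert 18: shifted 3 elements -> [11, 18, 22, 23, 26]


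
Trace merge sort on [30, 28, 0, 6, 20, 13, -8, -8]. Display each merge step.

Divide and conquer:
  Merge [30] + [28] -> [28, 30]
  Merge [0] + [6] -> [0, 6]
  Merge [28, 30] + [0, 6] -> [0, 6, 28, 30]
  Merge [20] + [13] -> [13, 20]
  Merge [-8] + [-8] -> [-8, -8]
  Merge [13, 20] + [-8, -8] -> [-8, -8, 13, 20]
  Merge [0, 6, 28, 30] + [-8, -8, 13, 20] -> [-8, -8, 0, 6, 13, 20, 28, 30]


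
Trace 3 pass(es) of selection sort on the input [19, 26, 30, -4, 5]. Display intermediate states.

Pass 1: Select minimum -4 at index 3, swap -> [-4, 26, 30, 19, 5]
Pass 2: Select minimum 5 at index 4, swap -> [-4, 5, 30, 19, 26]
Pass 3: Select minimum 19 at index 3, swap -> [-4, 5, 19, 30, 26]


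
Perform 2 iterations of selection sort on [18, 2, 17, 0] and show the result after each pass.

Pass 1: Select minimum 0 at index 3, swap -> [0, 2, 17, 18]
Pass 2: Select minimum 2 at index 1, swap -> [0, 2, 17, 18]


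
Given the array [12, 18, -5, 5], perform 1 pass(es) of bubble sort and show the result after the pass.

After pass 1: [12, -5, 5, 18] (2 swaps)
Total swaps: 2


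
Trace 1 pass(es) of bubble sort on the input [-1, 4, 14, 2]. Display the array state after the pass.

After pass 1: [-1, 4, 2, 14] (1 swaps)
Total swaps: 1


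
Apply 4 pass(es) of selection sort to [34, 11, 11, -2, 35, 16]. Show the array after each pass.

Pass 1: Select minimum -2 at index 3, swap -> [-2, 11, 11, 34, 35, 16]
Pass 2: Select minimum 11 at index 1, swap -> [-2, 11, 11, 34, 35, 16]
Pass 3: Select minimum 11 at index 2, swap -> [-2, 11, 11, 34, 35, 16]
Pass 4: Select minimum 16 at index 5, swap -> [-2, 11, 11, 16, 35, 34]


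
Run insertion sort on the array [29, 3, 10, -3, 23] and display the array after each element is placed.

First element 29 is already 'sorted'
Insert 3: shifted 1 elements -> [3, 29, 10, -3, 23]
Insert 10: shifted 1 elements -> [3, 10, 29, -3, 23]
Insert -3: shifted 3 elements -> [-3, 3, 10, 29, 23]
Insert 23: shifted 1 elements -> [-3, 3, 10, 23, 29]


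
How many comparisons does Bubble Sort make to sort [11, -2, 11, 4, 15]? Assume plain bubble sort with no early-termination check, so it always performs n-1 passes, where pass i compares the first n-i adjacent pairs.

Pass 1: compare adjacent pairs (0,1)..(3,4) = 4 comparison(s), 2 swap(s) -> [-2, 11, 4, 11, 15]
Pass 2: compare adjacent pairs (0,1)..(2,3) = 3 comparison(s), 1 swap(s) -> [-2, 4, 11, 11, 15]
Pass 3: compare adjacent pairs (0,1)..(1,2) = 2 comparison(s), 0 swap(s) -> [-2, 4, 11, 11, 15]
Pass 4: compare adjacent pairs (0,1)..(0,1) = 1 comparison(s), 0 swap(s) -> [-2, 4, 11, 11, 15]
Total comparisons: 4 + 3 + 2 + 1 = 10


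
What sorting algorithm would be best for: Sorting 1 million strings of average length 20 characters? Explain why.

Best choice: MSD radix sort or Mergesort
Reason: MSD radix sort is a non-comparison sort that buckets the strings by successive character positions, running in time proportional to the total number of characters examined rather than O(n log n) string comparisons; mergesort is a stable O(n log n)-comparison alternative that works for arbitrary variable-length keys


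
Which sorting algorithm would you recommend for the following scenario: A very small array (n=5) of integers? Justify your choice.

Best choice: Insertion sort
Reason: For tiny inputs the O(n^2) overhead is negligible and insertion sort has minimal constant factors


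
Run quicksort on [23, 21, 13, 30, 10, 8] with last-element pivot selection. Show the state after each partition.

Partition 1: pivot=8 at index 0 -> [8, 21, 13, 30, 10, 23]
Partition 2: pivot=23 at index 4 -> [8, 21, 13, 10, 23, 30]
Partition 3: pivot=10 at index 1 -> [8, 10, 13, 21, 23, 30]
Partition 4: pivot=21 at index 3 -> [8, 10, 13, 21, 23, 30]


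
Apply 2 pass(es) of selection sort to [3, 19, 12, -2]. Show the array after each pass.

Pass 1: Select minimum -2 at index 3, swap -> [-2, 19, 12, 3]
Pass 2: Select minimum 3 at index 3, swap -> [-2, 3, 12, 19]


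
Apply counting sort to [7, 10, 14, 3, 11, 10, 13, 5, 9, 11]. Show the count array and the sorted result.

Count array: [0, 0, 0, 1, 0, 1, 0, 1, 0, 1, 2, 2, 0, 1, 1]
(count[i] = number of elements equal to i)
Cumulative count: [0, 0, 0, 1, 1, 2, 2, 3, 3, 4, 6, 8, 8, 9, 10]
Sorted: [3, 5, 7, 9, 10, 10, 11, 11, 13, 14]


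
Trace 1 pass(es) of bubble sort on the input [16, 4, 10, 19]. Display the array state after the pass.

After pass 1: [4, 10, 16, 19] (2 swaps)
Total swaps: 2


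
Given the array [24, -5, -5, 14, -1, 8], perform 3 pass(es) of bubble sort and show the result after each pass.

After pass 1: [-5, -5, 14, -1, 8, 24] (5 swaps)
After pass 2: [-5, -5, -1, 8, 14, 24] (2 swaps)
After pass 3: [-5, -5, -1, 8, 14, 24] (0 swaps)
Total swaps: 7


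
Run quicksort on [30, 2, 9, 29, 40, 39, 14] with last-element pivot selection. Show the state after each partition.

Partition 1: pivot=14 at index 2 -> [2, 9, 14, 29, 40, 39, 30]
Partition 2: pivot=9 at index 1 -> [2, 9, 14, 29, 40, 39, 30]
Partition 3: pivot=30 at index 4 -> [2, 9, 14, 29, 30, 39, 40]
Partition 4: pivot=40 at index 6 -> [2, 9, 14, 29, 30, 39, 40]


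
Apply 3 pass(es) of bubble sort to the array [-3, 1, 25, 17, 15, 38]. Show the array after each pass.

After pass 1: [-3, 1, 17, 15, 25, 38] (2 swaps)
After pass 2: [-3, 1, 15, 17, 25, 38] (1 swaps)
After pass 3: [-3, 1, 15, 17, 25, 38] (0 swaps)
Total swaps: 3


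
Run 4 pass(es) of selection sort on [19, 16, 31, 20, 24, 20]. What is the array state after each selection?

Pass 1: Select minimum 16 at index 1, swap -> [16, 19, 31, 20, 24, 20]
Pass 2: Select minimum 19 at index 1, swap -> [16, 19, 31, 20, 24, 20]
Pass 3: Select minimum 20 at index 3, swap -> [16, 19, 20, 31, 24, 20]
Pass 4: Select minimum 20 at index 5, swap -> [16, 19, 20, 20, 24, 31]


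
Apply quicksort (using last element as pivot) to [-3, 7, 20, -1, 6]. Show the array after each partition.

Partition 1: pivot=6 at index 2 -> [-3, -1, 6, 7, 20]
Partition 2: pivot=-1 at index 1 -> [-3, -1, 6, 7, 20]
Partition 3: pivot=20 at index 4 -> [-3, -1, 6, 7, 20]


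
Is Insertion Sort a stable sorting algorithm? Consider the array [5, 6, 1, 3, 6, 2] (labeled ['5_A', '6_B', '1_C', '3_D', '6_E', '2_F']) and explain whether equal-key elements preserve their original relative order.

Trace Insertion Sort on the labeled array (the key is the number; the letter only tracks identity):
  Insert 6_B at index 1: [5_A, 6_B, 1_C, 3_D, 6_E, 2_F]
  Insert 1_C at index 0: [1_C, 5_A, 6_B, 3_D, 6_E, 2_F]
  Insert 3_D at index 1: [1_C, 3_D, 5_A, 6_B, 6_E, 2_F]
  Insert 6_E at index 4: [1_C, 3_D, 5_A, 6_B, 6_E, 2_F]
  Insert 2_F at index 1: [1_C, 2_F, 3_D, 5_A, 6_B, 6_E]
Final order: [1_C, 2_F, 3_D, 5_A, 6_B, 6_E]
Equal keys:
  value 6: originally 6_B, 6_E; after sorting 6_B, 6_E -> order preserved
All equal keys kept their original relative order. Insertion Sort is stable: elements are shifted only while they are strictly greater than the key, so a key is inserted after any equal elements already placed.
Answer: Stable


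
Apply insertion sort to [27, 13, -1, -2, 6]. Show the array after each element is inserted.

First element 27 is already 'sorted'
Insert 13: shifted 1 elements -> [13, 27, -1, -2, 6]
Insert -1: shifted 2 elements -> [-1, 13, 27, -2, 6]
Insert -2: shifted 3 elements -> [-2, -1, 13, 27, 6]
Insert 6: shifted 2 elements -> [-2, -1, 6, 13, 27]


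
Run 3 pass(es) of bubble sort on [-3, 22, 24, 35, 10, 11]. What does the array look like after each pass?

After pass 1: [-3, 22, 24, 10, 11, 35] (2 swaps)
After pass 2: [-3, 22, 10, 11, 24, 35] (2 swaps)
After pass 3: [-3, 10, 11, 22, 24, 35] (2 swaps)
Total swaps: 6


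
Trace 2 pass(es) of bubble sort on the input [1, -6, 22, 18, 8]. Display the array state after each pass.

After pass 1: [-6, 1, 18, 8, 22] (3 swaps)
After pass 2: [-6, 1, 8, 18, 22] (1 swaps)
Total swaps: 4


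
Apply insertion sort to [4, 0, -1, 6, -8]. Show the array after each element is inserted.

First element 4 is already 'sorted'
Insert 0: shifted 1 elements -> [0, 4, -1, 6, -8]
Insert -1: shifted 2 elements -> [-1, 0, 4, 6, -8]
Insert 6: shifted 0 elements -> [-1, 0, 4, 6, -8]
Insert -8: shifted 4 elements -> [-8, -1, 0, 4, 6]


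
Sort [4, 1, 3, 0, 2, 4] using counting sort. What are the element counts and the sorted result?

Count array: [1, 1, 1, 1, 2]
(count[i] = number of elements equal to i)
Cumulative count: [1, 2, 3, 4, 6]
Sorted: [0, 1, 2, 3, 4, 4]


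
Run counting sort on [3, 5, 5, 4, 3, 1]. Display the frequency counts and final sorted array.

Count array: [0, 1, 0, 2, 1, 2]
(count[i] = number of elements equal to i)
Cumulative count: [0, 1, 1, 3, 4, 6]
Sorted: [1, 3, 3, 4, 5, 5]


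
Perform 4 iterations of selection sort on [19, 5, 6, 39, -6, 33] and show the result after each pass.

Pass 1: Select minimum -6 at index 4, swap -> [-6, 5, 6, 39, 19, 33]
Pass 2: Select minimum 5 at index 1, swap -> [-6, 5, 6, 39, 19, 33]
Pass 3: Select minimum 6 at index 2, swap -> [-6, 5, 6, 39, 19, 33]
Pass 4: Select minimum 19 at index 4, swap -> [-6, 5, 6, 19, 39, 33]


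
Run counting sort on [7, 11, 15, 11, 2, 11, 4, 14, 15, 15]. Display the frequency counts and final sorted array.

Count array: [0, 0, 1, 0, 1, 0, 0, 1, 0, 0, 0, 3, 0, 0, 1, 3]
(count[i] = number of elements equal to i)
Cumulative count: [0, 0, 1, 1, 2, 2, 2, 3, 3, 3, 3, 6, 6, 6, 7, 10]
Sorted: [2, 4, 7, 11, 11, 11, 14, 15, 15, 15]


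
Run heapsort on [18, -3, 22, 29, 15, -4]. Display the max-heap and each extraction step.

Build heap: [29, 18, 22, -3, 15, -4]
Extract 29: [22, 18, -4, -3, 15, 29]
Extract 22: [18, 15, -4, -3, 22, 29]
Extract 18: [15, -3, -4, 18, 22, 29]
Extract 15: [-3, -4, 15, 18, 22, 29]
Extract -3: [-4, -3, 15, 18, 22, 29]


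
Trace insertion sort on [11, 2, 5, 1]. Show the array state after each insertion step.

First element 11 is already 'sorted'
Insert 2: shifted 1 elements -> [2, 11, 5, 1]
Insert 5: shifted 1 elements -> [2, 5, 11, 1]
Insert 1: shifted 3 elements -> [1, 2, 5, 11]


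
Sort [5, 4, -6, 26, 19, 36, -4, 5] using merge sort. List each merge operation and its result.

Divide and conquer:
  Merge [5] + [4] -> [4, 5]
  Merge [-6] + [26] -> [-6, 26]
  Merge [4, 5] + [-6, 26] -> [-6, 4, 5, 26]
  Merge [19] + [36] -> [19, 36]
  Merge [-4] + [5] -> [-4, 5]
  Merge [19, 36] + [-4, 5] -> [-4, 5, 19, 36]
  Merge [-6, 4, 5, 26] + [-4, 5, 19, 36] -> [-6, -4, 4, 5, 5, 19, 26, 36]


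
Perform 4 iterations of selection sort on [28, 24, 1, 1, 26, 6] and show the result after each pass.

Pass 1: Select minimum 1 at index 2, swap -> [1, 24, 28, 1, 26, 6]
Pass 2: Select minimum 1 at index 3, swap -> [1, 1, 28, 24, 26, 6]
Pass 3: Select minimum 6 at index 5, swap -> [1, 1, 6, 24, 26, 28]
Pass 4: Select minimum 24 at index 3, swap -> [1, 1, 6, 24, 26, 28]


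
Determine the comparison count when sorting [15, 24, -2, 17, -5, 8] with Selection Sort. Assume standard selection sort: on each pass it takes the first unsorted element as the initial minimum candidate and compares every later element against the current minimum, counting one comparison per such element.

Pass 1: scan indices 1..5 for the minimum = 5 comparison(s); min is -5, place at index 0 -> [-5, 24, -2, 17, 15, 8]
Pass 2: scan indices 2..5 for the minimum = 4 comparison(s); min is -2, place at index 1 -> [-5, -2, 24, 17, 15, 8]
Pass 3: scan indices 3..5 for the minimum = 3 comparison(s); min is 8, place at index 2 -> [-5, -2, 8, 17, 15, 24]
Pass 4: scan indices 4..5 for the minimum = 2 comparison(s); min is 15, place at index 3 -> [-5, -2, 8, 15, 17, 24]
Pass 5: scan indices 5..5 for the minimum = 1 comparison(s); min is 17, place at index 4 -> [-5, -2, 8, 15, 17, 24]
Selection sort always scans the whole unsorted suffix, so the count is (n-1) + (n-2) + ... + 1 = n(n-1)/2 = 6*5/2 = 15 regardless of the input order.
Total comparisons: 5 + 4 + 3 + 2 + 1 = 15


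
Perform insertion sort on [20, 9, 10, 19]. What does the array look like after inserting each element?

First element 20 is already 'sorted'
Insert 9: shifted 1 elements -> [9, 20, 10, 19]
Insert 10: shifted 1 elements -> [9, 10, 20, 19]
Insert 19: shifted 1 elements -> [9, 10, 19, 20]


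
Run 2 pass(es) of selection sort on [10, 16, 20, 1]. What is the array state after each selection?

Pass 1: Select minimum 1 at index 3, swap -> [1, 16, 20, 10]
Pass 2: Select minimum 10 at index 3, swap -> [1, 10, 20, 16]


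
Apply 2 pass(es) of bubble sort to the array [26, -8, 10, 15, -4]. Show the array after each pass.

After pass 1: [-8, 10, 15, -4, 26] (4 swaps)
After pass 2: [-8, 10, -4, 15, 26] (1 swaps)
Total swaps: 5


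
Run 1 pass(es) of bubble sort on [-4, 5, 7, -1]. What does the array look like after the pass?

After pass 1: [-4, 5, -1, 7] (1 swaps)
Total swaps: 1


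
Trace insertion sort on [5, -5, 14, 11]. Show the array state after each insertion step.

First element 5 is already 'sorted'
Insert -5: shifted 1 elements -> [-5, 5, 14, 11]
Insert 14: shifted 0 elements -> [-5, 5, 14, 11]
Insert 11: shifted 1 elements -> [-5, 5, 11, 14]


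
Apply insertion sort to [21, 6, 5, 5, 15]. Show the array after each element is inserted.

First element 21 is already 'sorted'
Insert 6: shifted 1 elements -> [6, 21, 5, 5, 15]
Insert 5: shifted 2 elements -> [5, 6, 21, 5, 15]
Insert 5: shifted 2 elements -> [5, 5, 6, 21, 15]
Insert 15: shifted 1 elements -> [5, 5, 6, 15, 21]
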